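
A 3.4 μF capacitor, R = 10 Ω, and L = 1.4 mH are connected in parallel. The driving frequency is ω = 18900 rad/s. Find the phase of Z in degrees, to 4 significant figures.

-14.82°

X_L = ωL = 26.46 Ω
X_C = 1/(ωC) = 15.56 Ω
Parallel: admittances add. Y = 1/R + 1/(jωL) + jωC
Y = (0.1000 + j0.02647) S
|Y| = 0.1034 S → |Z| = 1/|Y| = 9.667 Ω, ∠Z = −∠Y = -14.82°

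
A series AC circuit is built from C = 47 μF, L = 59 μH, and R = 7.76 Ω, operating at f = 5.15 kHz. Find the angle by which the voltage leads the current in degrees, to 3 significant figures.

ω = 2πf = 32360 rad/s
X_L = ωL = 1.91 Ω
X_C = 1/(ωC) = 0.658 Ω
Net reactance X = X_L − X_C = 1.25 Ω
Z = 7.76 + j1.25 Ω
|Z| = √(7.76² + 1.25²) = 7.86 Ω
∠Z = arctan(1.25/7.76) = 9.16°

9.16°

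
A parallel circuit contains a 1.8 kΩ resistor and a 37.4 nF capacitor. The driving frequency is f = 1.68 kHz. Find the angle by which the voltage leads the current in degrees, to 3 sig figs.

ω = 2πf = 10560 rad/s
X_C = 1/(ωC) = 2530 Ω
Parallel: admittances add. Y = 1/R + jωC
Y = (0.000556 + j0.000395) S
|Y| = 0.000682 S → |Z| = 1/|Y| = 1470 Ω, ∠Z = −∠Y = -35.4°

-35.4°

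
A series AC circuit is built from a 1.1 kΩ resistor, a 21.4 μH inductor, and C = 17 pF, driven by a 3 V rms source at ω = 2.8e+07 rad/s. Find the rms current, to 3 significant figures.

X_L = ωL = 599 Ω
X_C = 1/(ωC) = 2100 Ω
Net reactance X = X_L − X_C = -1500 Ω
Z = 1100 − j1500 Ω
|Z| = √(1100² + 1500²) = 1860 Ω
I = V/|Z| = 3/1860 = 1.61 mA

1.61 mA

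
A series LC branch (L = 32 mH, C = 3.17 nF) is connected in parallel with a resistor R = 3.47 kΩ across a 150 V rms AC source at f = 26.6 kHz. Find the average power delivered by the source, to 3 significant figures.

6.48 W

ω = 2πf = 167100 rad/s
X_L = ωL = 5350 Ω
X_C = 1/(ωC) = 1890 Ω
Branch 1: Z₁ = R = 3470 Ω
Branch 2 (series LC): Z₂ = j(X_L − X_C) = j3460 Ω
Parallel: Z = Z₁Z₂/(Z₁+Z₂), |Z| = 2450 Ω, ∠Z = 45.1°
I = V/|Z| = 61.2 mA
P = VI cos φ = 150 × 0.0612 × cos(45.1°) = 6.48 W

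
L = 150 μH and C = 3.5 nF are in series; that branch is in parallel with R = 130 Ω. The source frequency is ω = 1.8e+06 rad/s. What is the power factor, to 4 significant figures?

X_L = ωL = 270.0 Ω
X_C = 1/(ωC) = 158.7 Ω
Branch 1: Z₁ = R = 130.0 Ω
Branch 2 (series LC): Z₂ = j(X_L − X_C) = j111.3 Ω
Parallel: Z = Z₁Z₂/(Z₁+Z₂), |Z| = 84.53 Ω, ∠Z = 49.44°
cos φ = cos(49.44°) = 0.6503

0.6503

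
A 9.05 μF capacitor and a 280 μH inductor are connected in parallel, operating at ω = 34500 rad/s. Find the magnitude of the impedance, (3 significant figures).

X_L = ωL = 9.66 Ω
X_C = 1/(ωC) = 3.20 Ω
Parallel: admittances add. Y = 1/(jωL) + jωC
Y = (0 + j0.209) S
|Y| = 0.209 S → |Z| = 1/|Y| = 4.79 Ω, ∠Z = −∠Y = -90.0°

4.79 Ω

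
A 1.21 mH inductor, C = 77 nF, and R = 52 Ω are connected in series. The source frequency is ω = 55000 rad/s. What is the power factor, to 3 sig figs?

X_L = ωL = 66.5 Ω
X_C = 1/(ωC) = 236 Ω
Net reactance X = X_L − X_C = -170 Ω
Z = 52.0 − j170 Ω
|Z| = √(52.0² + 170²) = 177 Ω
∠Z = arctan(-170/52.0) = -73.0°
cos φ = cos(-73.0°) = 0.293

0.293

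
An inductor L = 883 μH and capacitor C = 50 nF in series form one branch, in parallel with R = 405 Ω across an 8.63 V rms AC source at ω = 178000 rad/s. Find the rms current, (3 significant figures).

X_L = ωL = 157 Ω
X_C = 1/(ωC) = 112 Ω
Branch 1: Z₁ = R = 405 Ω
Branch 2 (series LC): Z₂ = j(X_L − X_C) = j44.8 Ω
Parallel: Z = Z₁Z₂/(Z₁+Z₂), |Z| = 44.5 Ω, ∠Z = 83.7°
I = V/|Z| = 8.63/44.5 = 194 mA

194 mA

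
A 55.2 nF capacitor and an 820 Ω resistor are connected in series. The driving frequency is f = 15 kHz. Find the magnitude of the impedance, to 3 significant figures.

ω = 2πf = 94250 rad/s
X_C = 1/(ωC) = 192 Ω
Z = 820 − j192 Ω
|Z| = √(820² + 192²) = 842 Ω

842 Ω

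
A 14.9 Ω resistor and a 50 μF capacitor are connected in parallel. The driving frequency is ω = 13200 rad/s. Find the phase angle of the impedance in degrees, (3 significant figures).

-84.2°

X_C = 1/(ωC) = 1.52 Ω
Parallel: admittances add. Y = 1/R + jωC
Y = (0.0671 + j0.660) S
|Y| = 0.663 S → |Z| = 1/|Y| = 1.51 Ω, ∠Z = −∠Y = -84.2°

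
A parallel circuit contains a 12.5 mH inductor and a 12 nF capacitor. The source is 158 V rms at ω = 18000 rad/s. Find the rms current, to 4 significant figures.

X_L = ωL = 225.0 Ω
X_C = 1/(ωC) = 4630 Ω
Parallel: admittances add. Y = 1/(jωL) + jωC
Y = (0 − j0.004228) S
|Y| = 0.004228 S → |Z| = 1/|Y| = 236.5 Ω, ∠Z = −∠Y = 90.00°
I = V/|Z| = 158/236.5 = 668.1 mA

668.1 mA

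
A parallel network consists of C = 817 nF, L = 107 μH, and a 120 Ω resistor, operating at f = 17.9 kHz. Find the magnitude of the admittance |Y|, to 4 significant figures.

ω = 2πf = 112500 rad/s
X_L = ωL = 12.03 Ω
X_C = 1/(ωC) = 10.88 Ω
Parallel: admittances add. Y = 1/R + 1/(jωL) + jωC
Y = (0.008333 + j0.008791) S
|Y| = 0.01211 S → |Z| = 1/|Y| = 82.56 Ω, ∠Z = −∠Y = -46.53°

12.11 mS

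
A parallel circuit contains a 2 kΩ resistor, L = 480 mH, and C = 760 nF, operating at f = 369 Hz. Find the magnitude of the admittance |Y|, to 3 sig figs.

ω = 2πf = 2318 rad/s
X_L = ωL = 1110 Ω
X_C = 1/(ωC) = 568 Ω
Parallel: admittances add. Y = 1/R + 1/(jωL) + jωC
Y = (0.000500 + j0.000863) S
|Y| = 0.000998 S → |Z| = 1/|Y| = 1000 Ω, ∠Z = −∠Y = -59.9°

998 μS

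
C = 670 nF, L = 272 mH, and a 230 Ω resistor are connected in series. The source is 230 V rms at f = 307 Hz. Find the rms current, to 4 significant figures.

ω = 2πf = 1929 rad/s
X_L = ωL = 524.7 Ω
X_C = 1/(ωC) = 773.8 Ω
Net reactance X = X_L − X_C = -249.1 Ω
Z = 230.0 − j249.1 Ω
|Z| = √(230.0² + 249.1²) = 339.0 Ω
I = V/|Z| = 230/339.0 = 678.4 mA

678.4 mA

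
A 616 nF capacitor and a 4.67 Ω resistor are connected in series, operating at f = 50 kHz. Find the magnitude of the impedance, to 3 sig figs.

ω = 2πf = 314200 rad/s
X_C = 1/(ωC) = 5.17 Ω
Z = 4.67 − j5.17 Ω
|Z| = √(4.67² + 5.17²) = 6.96 Ω

6.96 Ω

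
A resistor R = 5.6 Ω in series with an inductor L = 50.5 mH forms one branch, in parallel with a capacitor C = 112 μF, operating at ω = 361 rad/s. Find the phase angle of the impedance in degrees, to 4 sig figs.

X_L = ωL = 18.23 Ω
X_C = 1/(ωC) = 24.73 Ω
Branch 1 (R+jX_L): Z₁ = 5.600 + j18.23 Ω, |Z₁| = 19.07 Ω
Branch 2 (−jX_C): Z₂ = −j24.73 Ω
Parallel: Z = Z₁Z₂/(Z₁+Z₂), |Z| = 54.97 Ω, ∠Z = 32.19°

32.19°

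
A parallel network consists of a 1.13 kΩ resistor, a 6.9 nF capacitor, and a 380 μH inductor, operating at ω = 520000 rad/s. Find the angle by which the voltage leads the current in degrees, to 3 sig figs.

59.0°

X_L = ωL = 198 Ω
X_C = 1/(ωC) = 279 Ω
Parallel: admittances add. Y = 1/R + 1/(jωL) + jωC
Y = (0.000885 − j0.00147) S
|Y| = 0.00172 S → |Z| = 1/|Y| = 582 Ω, ∠Z = −∠Y = 59.0°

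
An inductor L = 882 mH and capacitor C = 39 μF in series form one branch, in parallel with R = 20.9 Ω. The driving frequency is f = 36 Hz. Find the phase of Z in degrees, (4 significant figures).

ω = 2πf = 226.2 rad/s
X_L = ωL = 199.5 Ω
X_C = 1/(ωC) = 113.4 Ω
Branch 1: Z₁ = R = 20.90 Ω
Branch 2 (series LC): Z₂ = j(X_L − X_C) = j86.15 Ω
Parallel: Z = Z₁Z₂/(Z₁+Z₂), |Z| = 20.31 Ω, ∠Z = 13.64°

13.64°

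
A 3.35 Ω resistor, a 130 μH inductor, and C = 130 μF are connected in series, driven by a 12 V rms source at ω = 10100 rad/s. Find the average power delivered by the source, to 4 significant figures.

41.85 W

X_L = ωL = 1.313 Ω
X_C = 1/(ωC) = 0.7616 Ω
Net reactance X = X_L − X_C = 0.5514 Ω
Z = 3.350 + j0.5514 Ω
|Z| = √(3.350² + 0.5514²) = 3.395 Ω
∠Z = arctan(0.5514/3.350) = 9.347°
I = V/|Z| = 3.535 A
P = VI cos φ = 12 × 3.535 × cos(9.347°) = 41.85 W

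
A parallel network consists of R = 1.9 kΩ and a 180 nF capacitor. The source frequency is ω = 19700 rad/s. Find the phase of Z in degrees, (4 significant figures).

-81.56°

X_C = 1/(ωC) = 282.0 Ω
Parallel: admittances add. Y = 1/R + jωC
Y = (0.0005263 + j0.003546) S
|Y| = 0.003585 S → |Z| = 1/|Y| = 279.0 Ω, ∠Z = −∠Y = -81.56°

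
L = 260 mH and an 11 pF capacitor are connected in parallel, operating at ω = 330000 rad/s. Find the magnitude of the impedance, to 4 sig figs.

X_L = ωL = 85800 Ω
X_C = 1/(ωC) = 275500 Ω
Parallel: admittances add. Y = 1/(jωL) + jωC
Y = (0 − j8.025e-06) S
|Y| = 8.025e-06 S → |Z| = 1/|Y| = 124600 Ω, ∠Z = −∠Y = 90.00°

124600 Ω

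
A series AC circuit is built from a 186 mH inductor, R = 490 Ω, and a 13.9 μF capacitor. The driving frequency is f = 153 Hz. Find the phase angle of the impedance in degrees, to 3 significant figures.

ω = 2πf = 961.3 rad/s
X_L = ωL = 179 Ω
X_C = 1/(ωC) = 74.8 Ω
Net reactance X = X_L − X_C = 104 Ω
Z = 490 + j104 Ω
|Z| = √(490² + 104²) = 501 Ω
∠Z = arctan(104/490) = 12.0°

12.0°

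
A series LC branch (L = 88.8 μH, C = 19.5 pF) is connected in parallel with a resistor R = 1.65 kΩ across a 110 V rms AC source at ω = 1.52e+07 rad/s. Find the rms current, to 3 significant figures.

86.0 mA

X_L = ωL = 1350 Ω
X_C = 1/(ωC) = 3370 Ω
Branch 1: Z₁ = R = 1650 Ω
Branch 2 (series LC): Z₂ = j(X_L − X_C) = −j2020 Ω
Parallel: Z = Z₁Z₂/(Z₁+Z₂), |Z| = 1280 Ω, ∠Z = -39.2°
I = V/|Z| = 110/1280 = 86.0 mA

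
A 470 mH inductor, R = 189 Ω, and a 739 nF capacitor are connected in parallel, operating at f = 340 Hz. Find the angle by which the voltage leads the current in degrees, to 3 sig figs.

-6.29°

ω = 2πf = 2136 rad/s
X_L = ωL = 1000 Ω
X_C = 1/(ωC) = 633 Ω
Parallel: admittances add. Y = 1/R + 1/(jωL) + jωC
Y = (0.00529 + j0.000583) S
|Y| = 0.00532 S → |Z| = 1/|Y| = 188 Ω, ∠Z = −∠Y = -6.29°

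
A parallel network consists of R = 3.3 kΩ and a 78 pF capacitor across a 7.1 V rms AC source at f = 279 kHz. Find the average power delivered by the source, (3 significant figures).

15.3 mW

ω = 2πf = 1.753e+06 rad/s
X_C = 1/(ωC) = 7310 Ω
Parallel: admittances add. Y = 1/R + jωC
Y = (0.000303 + j0.000137) S
|Y| = 0.000332 S → |Z| = 1/|Y| = 3010 Ω, ∠Z = −∠Y = -24.3°
I = V/|Z| = 2.36 mA
P = VI cos φ = 7.1 × 0.00236 × cos(-24.3°) = 15.3 mW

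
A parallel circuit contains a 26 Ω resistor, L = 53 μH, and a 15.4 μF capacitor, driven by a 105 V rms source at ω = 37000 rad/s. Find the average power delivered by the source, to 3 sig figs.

X_L = ωL = 1.96 Ω
X_C = 1/(ωC) = 1.76 Ω
Parallel: admittances add. Y = 1/R + 1/(jωL) + jωC
Y = (0.0385 + j0.0599) S
|Y| = 0.0711 S → |Z| = 1/|Y| = 14.1 Ω, ∠Z = −∠Y = -57.3°
I = V/|Z| = 7.47 A
P = VI cos φ = 105 × 7.47 × cos(-57.3°) = 424 W

424 W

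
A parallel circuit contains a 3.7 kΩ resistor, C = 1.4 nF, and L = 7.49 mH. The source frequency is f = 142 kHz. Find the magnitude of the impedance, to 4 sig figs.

883.2 Ω

ω = 2πf = 892200 rad/s
X_L = ωL = 6683 Ω
X_C = 1/(ωC) = 800.6 Ω
Parallel: admittances add. Y = 1/R + 1/(jωL) + jωC
Y = (0.0002703 + j0.001099) S
|Y| = 0.001132 S → |Z| = 1/|Y| = 883.2 Ω, ∠Z = −∠Y = -76.19°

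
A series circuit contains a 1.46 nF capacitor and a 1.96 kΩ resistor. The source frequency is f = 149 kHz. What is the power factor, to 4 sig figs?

0.9369

ω = 2πf = 936200 rad/s
X_C = 1/(ωC) = 731.6 Ω
Z = 1960 − j731.6 Ω
|Z| = √(1960² + 731.6²) = 2092 Ω
∠Z = arctan(-731.6/1960) = -20.47°
cos φ = cos(-20.47°) = 0.9369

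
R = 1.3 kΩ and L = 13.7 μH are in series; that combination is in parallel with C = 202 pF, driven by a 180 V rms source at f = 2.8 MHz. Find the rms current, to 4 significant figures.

ω = 2πf = 1.759e+07 rad/s
X_L = ωL = 241.0 Ω
X_C = 1/(ωC) = 281.4 Ω
Branch 1 (R+jX_L): Z₁ = 1300 + j241.0 Ω, |Z₁| = 1322 Ω
Branch 2 (−jX_C): Z₂ = −j281.4 Ω
Parallel: Z = Z₁Z₂/(Z₁+Z₂), |Z| = 286.0 Ω, ∠Z = -77.72°
I = V/|Z| = 180/286.0 = 629.3 mA

629.3 mA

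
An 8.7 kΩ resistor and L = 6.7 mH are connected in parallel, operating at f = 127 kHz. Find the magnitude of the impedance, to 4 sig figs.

ω = 2πf = 798000 rad/s
X_L = ωL = 5346 Ω
Parallel: admittances add. Y = 1/R + 1/(jωL)
Y = (0.0001149 − j0.0001870) S
|Y| = 0.0002195 S → |Z| = 1/|Y| = 4555 Ω, ∠Z = −∠Y = 58.43°

4555 Ω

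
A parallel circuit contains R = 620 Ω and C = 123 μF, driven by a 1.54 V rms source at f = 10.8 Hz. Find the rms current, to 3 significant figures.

ω = 2πf = 67.86 rad/s
X_C = 1/(ωC) = 120 Ω
Parallel: admittances add. Y = 1/R + jωC
Y = (0.00161 + j0.00835) S
|Y| = 0.00850 S → |Z| = 1/|Y| = 118 Ω, ∠Z = −∠Y = -79.1°
I = V/|Z| = 1.54/118 = 13.1 mA

13.1 mA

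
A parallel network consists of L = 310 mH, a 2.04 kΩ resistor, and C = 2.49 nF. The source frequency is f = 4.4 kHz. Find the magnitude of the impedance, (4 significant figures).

ω = 2πf = 27650 rad/s
X_L = ωL = 8570 Ω
X_C = 1/(ωC) = 14530 Ω
Parallel: admittances add. Y = 1/R + 1/(jωL) + jωC
Y = (0.0004902 − j4.784e-05) S
|Y| = 0.0004925 S → |Z| = 1/|Y| = 2030 Ω, ∠Z = −∠Y = 5.575°

2030 Ω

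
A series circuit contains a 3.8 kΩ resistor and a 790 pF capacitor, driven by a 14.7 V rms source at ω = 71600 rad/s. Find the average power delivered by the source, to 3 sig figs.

2.51 mW

X_C = 1/(ωC) = 17700 Ω
Z = 3800 − j17700 Ω
|Z| = √(3800² + 17700²) = 18100 Ω
∠Z = arctan(-17700/3800) = -77.9°
I = V/|Z| = 813 μA
P = VI cos φ = 14.7 × 0.000813 × cos(-77.9°) = 2.51 mW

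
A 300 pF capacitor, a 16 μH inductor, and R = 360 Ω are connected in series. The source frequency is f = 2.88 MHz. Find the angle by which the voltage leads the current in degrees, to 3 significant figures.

16.3°

ω = 2πf = 1.81e+07 rad/s
X_L = ωL = 290 Ω
X_C = 1/(ωC) = 184 Ω
Net reactance X = X_L − X_C = 105 Ω
Z = 360 + j105 Ω
|Z| = √(360² + 105²) = 375 Ω
∠Z = arctan(105/360) = 16.3°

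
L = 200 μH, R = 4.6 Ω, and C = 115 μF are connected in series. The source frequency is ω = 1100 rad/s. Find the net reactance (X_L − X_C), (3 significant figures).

X_L = ωL = 0.220 Ω
X_C = 1/(ωC) = 7.91 Ω
X = 0.220 − 7.91 = -7.69 Ω

-7.69 Ω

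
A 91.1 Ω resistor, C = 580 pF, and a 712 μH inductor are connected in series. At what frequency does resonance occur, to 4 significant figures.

247.7 kHz

ω₀ = 1/√(LC) = 1/√(0.000712 × 5.8e-10) = 1.556e+06 rad/s
f₀ = ω₀/(2π) = 247.7 kHz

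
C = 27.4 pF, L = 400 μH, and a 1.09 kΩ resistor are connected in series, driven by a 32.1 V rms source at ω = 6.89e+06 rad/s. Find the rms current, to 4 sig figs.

11.61 mA

X_L = ωL = 2756 Ω
X_C = 1/(ωC) = 5297 Ω
Net reactance X = X_L − X_C = -2541 Ω
Z = 1090 − j2541 Ω
|Z| = √(1090² + 2541²) = 2765 Ω
I = V/|Z| = 32.1/2765 = 11.61 mA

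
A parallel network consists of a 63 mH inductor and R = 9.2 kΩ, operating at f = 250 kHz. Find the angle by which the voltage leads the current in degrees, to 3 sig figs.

ω = 2πf = 1.571e+06 rad/s
X_L = ωL = 99000 Ω
Parallel: admittances add. Y = 1/R + 1/(jωL)
Y = (0.000109 − j1.01e-05) S
|Y| = 0.000109 S → |Z| = 1/|Y| = 9160 Ω, ∠Z = −∠Y = 5.31°

5.31°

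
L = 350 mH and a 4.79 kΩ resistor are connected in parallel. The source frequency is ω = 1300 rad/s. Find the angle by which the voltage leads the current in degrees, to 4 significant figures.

X_L = ωL = 455.0 Ω
Parallel: admittances add. Y = 1/R + 1/(jωL)
Y = (0.0002088 − j0.002198) S
|Y| = 0.002208 S → |Z| = 1/|Y| = 453.0 Ω, ∠Z = −∠Y = 84.57°

84.57°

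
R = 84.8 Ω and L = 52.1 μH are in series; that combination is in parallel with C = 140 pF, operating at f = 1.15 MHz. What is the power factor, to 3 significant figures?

0.352

ω = 2πf = 7.226e+06 rad/s
X_L = ωL = 376 Ω
X_C = 1/(ωC) = 989 Ω
Branch 1 (R+jX_L): Z₁ = 84.8 + j376 Ω, |Z₁| = 386 Ω
Branch 2 (−jX_C): Z₂ = −j989 Ω
Parallel: Z = Z₁Z₂/(Z₁+Z₂), |Z| = 617 Ω, ∠Z = 69.4°
cos φ = cos(69.4°) = 0.352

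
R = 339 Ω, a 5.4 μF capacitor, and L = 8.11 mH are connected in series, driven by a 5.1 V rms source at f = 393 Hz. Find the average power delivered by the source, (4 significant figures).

74.76 mW

ω = 2πf = 2469 rad/s
X_L = ωL = 20.03 Ω
X_C = 1/(ωC) = 75.00 Ω
Net reactance X = X_L − X_C = -54.97 Ω
Z = 339.0 − j54.97 Ω
|Z| = √(339.0² + 54.97²) = 343.4 Ω
∠Z = arctan(-54.97/339.0) = -9.210°
I = V/|Z| = 14.85 mA
P = VI cos φ = 5.1 × 0.01485 × cos(-9.210°) = 74.76 mW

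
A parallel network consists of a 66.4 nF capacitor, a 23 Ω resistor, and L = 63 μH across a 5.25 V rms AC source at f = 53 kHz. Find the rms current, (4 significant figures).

ω = 2πf = 333000 rad/s
X_L = ωL = 20.98 Ω
X_C = 1/(ωC) = 45.22 Ω
Parallel: admittances add. Y = 1/R + 1/(jωL) + jωC
Y = (0.04348 − j0.02555) S
|Y| = 0.05043 S → |Z| = 1/|Y| = 19.83 Ω, ∠Z = −∠Y = 30.44°
I = V/|Z| = 5.25/19.83 = 264.8 mA

264.8 mA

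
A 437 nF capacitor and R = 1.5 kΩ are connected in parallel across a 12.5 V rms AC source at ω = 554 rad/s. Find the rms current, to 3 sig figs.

X_C = 1/(ωC) = 4130 Ω
Parallel: admittances add. Y = 1/R + jωC
Y = (0.000667 + j0.000242) S
|Y| = 0.000709 S → |Z| = 1/|Y| = 1410 Ω, ∠Z = −∠Y = -20.0°
I = V/|Z| = 12.5/1410 = 8.87 mA

8.87 mA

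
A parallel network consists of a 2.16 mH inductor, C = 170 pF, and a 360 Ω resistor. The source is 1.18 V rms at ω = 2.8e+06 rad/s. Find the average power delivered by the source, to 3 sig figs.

3.87 mW

X_L = ωL = 6050 Ω
X_C = 1/(ωC) = 2100 Ω
Parallel: admittances add. Y = 1/R + 1/(jωL) + jωC
Y = (0.00278 + j0.000311) S
|Y| = 0.00280 S → |Z| = 1/|Y| = 358 Ω, ∠Z = −∠Y = -6.38°
I = V/|Z| = 3.30 mA
P = VI cos φ = 1.18 × 0.00330 × cos(-6.38°) = 3.87 mW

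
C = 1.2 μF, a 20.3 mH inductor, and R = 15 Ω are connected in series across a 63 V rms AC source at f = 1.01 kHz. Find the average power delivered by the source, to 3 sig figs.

ω = 2πf = 6346 rad/s
X_L = ωL = 129 Ω
X_C = 1/(ωC) = 131 Ω
Net reactance X = X_L − X_C = -2.49 Ω
Z = 15.0 − j2.49 Ω
|Z| = √(15.0² + 2.49²) = 15.2 Ω
∠Z = arctan(-2.49/15.0) = -9.43°
I = V/|Z| = 4.14 A
P = VI cos φ = 63 × 4.14 × cos(-9.43°) = 257 W

257 W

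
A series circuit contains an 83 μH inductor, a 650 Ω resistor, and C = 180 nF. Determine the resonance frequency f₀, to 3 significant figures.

41.2 kHz

ω₀ = 1/√(LC) = 1/√(8.3e-05 × 1.8e-07) = 258700 rad/s
f₀ = ω₀/(2π) = 41.2 kHz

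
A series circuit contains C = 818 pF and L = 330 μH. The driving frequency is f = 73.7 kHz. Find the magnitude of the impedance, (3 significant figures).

ω = 2πf = 463100 rad/s
X_L = ωL = 153 Ω
X_C = 1/(ωC) = 2640 Ω
Net reactance X = X_L − X_C = -2490 Ω
Z = − j2490 Ω
|Z| = √(0² + 2490²) = 2490 Ω

2490 Ω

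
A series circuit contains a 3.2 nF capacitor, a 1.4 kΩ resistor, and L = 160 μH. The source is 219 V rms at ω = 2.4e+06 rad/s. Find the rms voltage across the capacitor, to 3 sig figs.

20.0 V

X_L = ωL = 384 Ω
X_C = 1/(ωC) = 130 Ω
Net reactance X = X_L − X_C = 254 Ω
Z = 1400 + j254 Ω
|Z| = √(1400² + 254²) = 1420 Ω
I = V/|Z| = 154 mA
V_C = I·|Z_C| = 0.154 × 130 = 20.0 V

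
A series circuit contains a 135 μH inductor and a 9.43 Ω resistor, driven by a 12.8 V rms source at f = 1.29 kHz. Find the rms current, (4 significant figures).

ω = 2πf = 8105 rad/s
X_L = ωL = 1.094 Ω
Z = 9.430 + j1.094 Ω
|Z| = √(9.430² + 1.094²) = 9.493 Ω
I = V/|Z| = 12.8/9.493 = 1.348 A

1.348 A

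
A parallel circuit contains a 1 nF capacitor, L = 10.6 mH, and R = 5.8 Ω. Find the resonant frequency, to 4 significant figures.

48.88 kHz

ω₀ = 1/√(LC) = 1/√(0.0106 × 1e-09) = 307100 rad/s
f₀ = ω₀/(2π) = 48.88 kHz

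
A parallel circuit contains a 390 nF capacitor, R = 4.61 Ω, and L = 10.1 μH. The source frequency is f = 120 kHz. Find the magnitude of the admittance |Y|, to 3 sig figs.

271 mS

ω = 2πf = 754000 rad/s
X_L = ωL = 7.62 Ω
X_C = 1/(ωC) = 3.40 Ω
Parallel: admittances add. Y = 1/R + 1/(jωL) + jωC
Y = (0.217 + j0.163) S
|Y| = 0.271 S → |Z| = 1/|Y| = 3.69 Ω, ∠Z = −∠Y = -36.9°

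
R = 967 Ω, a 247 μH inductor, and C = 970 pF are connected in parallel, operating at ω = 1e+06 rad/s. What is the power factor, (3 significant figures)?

X_L = ωL = 247 Ω
X_C = 1/(ωC) = 1030 Ω
Parallel: admittances add. Y = 1/R + 1/(jωL) + jωC
Y = (0.00103 − j0.00308) S
|Y| = 0.00325 S → |Z| = 1/|Y| = 308 Ω, ∠Z = −∠Y = 71.4°
cos φ = cos(71.4°) = 0.318

0.318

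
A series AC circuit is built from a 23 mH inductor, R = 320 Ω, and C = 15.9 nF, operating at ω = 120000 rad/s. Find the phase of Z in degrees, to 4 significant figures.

X_L = ωL = 2760 Ω
X_C = 1/(ωC) = 524.1 Ω
Net reactance X = X_L − X_C = 2236 Ω
Z = 320.0 + j2236 Ω
|Z| = √(320.0² + 2236²) = 2259 Ω
∠Z = arctan(2236/320.0) = 81.86°

81.86°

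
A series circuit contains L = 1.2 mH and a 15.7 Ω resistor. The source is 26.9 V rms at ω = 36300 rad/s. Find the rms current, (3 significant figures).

581 mA

X_L = ωL = 43.6 Ω
Z = 15.7 + j43.6 Ω
|Z| = √(15.7² + 43.6²) = 46.3 Ω
I = V/|Z| = 26.9/46.3 = 581 mA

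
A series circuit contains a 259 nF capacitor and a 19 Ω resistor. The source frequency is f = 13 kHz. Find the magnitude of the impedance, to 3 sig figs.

50.9 Ω

ω = 2πf = 81680 rad/s
X_C = 1/(ωC) = 47.3 Ω
Z = 19.0 − j47.3 Ω
|Z| = √(19.0² + 47.3²) = 50.9 Ω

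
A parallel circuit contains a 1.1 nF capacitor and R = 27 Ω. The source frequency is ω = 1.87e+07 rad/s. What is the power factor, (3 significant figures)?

X_C = 1/(ωC) = 48.6 Ω
Parallel: admittances add. Y = 1/R + jωC
Y = (0.0370 + j0.0206) S
|Y| = 0.0424 S → |Z| = 1/|Y| = 23.6 Ω, ∠Z = −∠Y = -29.0°
cos φ = cos(-29.0°) = 0.874

0.874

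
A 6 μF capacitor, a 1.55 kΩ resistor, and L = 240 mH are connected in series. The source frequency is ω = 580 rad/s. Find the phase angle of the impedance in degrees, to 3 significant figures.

X_L = ωL = 139 Ω
X_C = 1/(ωC) = 287 Ω
Net reactance X = X_L − X_C = -148 Ω
Z = 1550 − j148 Ω
|Z| = √(1550² + 148²) = 1560 Ω
∠Z = arctan(-148/1550) = -5.46°

-5.46°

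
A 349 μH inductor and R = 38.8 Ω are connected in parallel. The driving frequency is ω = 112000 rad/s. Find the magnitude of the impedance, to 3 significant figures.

27.5 Ω

X_L = ωL = 39.1 Ω
Parallel: admittances add. Y = 1/R + 1/(jωL)
Y = (0.0258 − j0.0256) S
|Y| = 0.0363 S → |Z| = 1/|Y| = 27.5 Ω, ∠Z = −∠Y = 44.8°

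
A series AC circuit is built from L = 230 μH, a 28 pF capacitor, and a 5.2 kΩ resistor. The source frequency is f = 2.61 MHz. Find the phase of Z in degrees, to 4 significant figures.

ω = 2πf = 1.64e+07 rad/s
X_L = ωL = 3772 Ω
X_C = 1/(ωC) = 2178 Ω
Net reactance X = X_L − X_C = 1594 Ω
Z = 5200 + j1594 Ω
|Z| = √(5200² + 1594²) = 5439 Ω
∠Z = arctan(1594/5200) = 17.04°

17.04°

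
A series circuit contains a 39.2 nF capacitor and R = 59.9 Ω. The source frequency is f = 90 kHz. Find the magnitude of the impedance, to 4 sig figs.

ω = 2πf = 565500 rad/s
X_C = 1/(ωC) = 45.11 Ω
Z = 59.90 − j45.11 Ω
|Z| = √(59.90² + 45.11²) = 74.99 Ω

74.99 Ω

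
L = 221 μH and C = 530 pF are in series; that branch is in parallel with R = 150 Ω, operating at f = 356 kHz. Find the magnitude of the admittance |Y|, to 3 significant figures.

ω = 2πf = 2.237e+06 rad/s
X_L = ωL = 494 Ω
X_C = 1/(ωC) = 844 Ω
Branch 1: Z₁ = R = 150 Ω
Branch 2 (series LC): Z₂ = j(X_L − X_C) = −j349 Ω
Parallel: Z = Z₁Z₂/(Z₁+Z₂), |Z| = 138 Ω, ∠Z = -23.2°
|Y| = 1/|Z| = 7.26 mS

7.26 mS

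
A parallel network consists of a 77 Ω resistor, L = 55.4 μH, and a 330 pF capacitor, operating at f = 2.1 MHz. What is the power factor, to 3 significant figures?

ω = 2πf = 1.319e+07 rad/s
X_L = ωL = 731 Ω
X_C = 1/(ωC) = 230 Ω
Parallel: admittances add. Y = 1/R + 1/(jωL) + jωC
Y = (0.0130 + j0.00299) S
|Y| = 0.0133 S → |Z| = 1/|Y| = 75.0 Ω, ∠Z = −∠Y = -12.9°
cos φ = cos(-12.9°) = 0.975

0.975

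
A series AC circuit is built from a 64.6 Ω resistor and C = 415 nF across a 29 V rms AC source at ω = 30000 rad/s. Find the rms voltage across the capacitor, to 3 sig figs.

X_C = 1/(ωC) = 80.3 Ω
Z = 64.6 − j80.3 Ω
|Z| = √(64.6² + 80.3²) = 103 Ω
I = V/|Z| = 281 mA
V_C = I·|Z_C| = 0.281 × 80.3 = 22.6 V

22.6 V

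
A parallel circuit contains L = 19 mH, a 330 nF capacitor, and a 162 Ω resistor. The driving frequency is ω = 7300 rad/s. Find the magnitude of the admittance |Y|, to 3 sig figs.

X_L = ωL = 139 Ω
X_C = 1/(ωC) = 415 Ω
Parallel: admittances add. Y = 1/R + 1/(jωL) + jωC
Y = (0.00617 − j0.00480) S
|Y| = 0.00782 S → |Z| = 1/|Y| = 128 Ω, ∠Z = −∠Y = 37.9°

7.82 mS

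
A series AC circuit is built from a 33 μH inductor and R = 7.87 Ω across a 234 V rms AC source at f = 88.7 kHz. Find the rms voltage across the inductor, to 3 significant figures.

215 V

ω = 2πf = 557300 rad/s
X_L = ωL = 18.4 Ω
Z = 7.87 + j18.4 Ω
|Z| = √(7.87² + 18.4²) = 20.0 Ω
I = V/|Z| = 11.7 A
V_L = I·|Z_L| = 11.7 × 18.4 = 215 V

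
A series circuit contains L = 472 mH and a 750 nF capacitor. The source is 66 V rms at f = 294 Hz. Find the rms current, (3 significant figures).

440 mA

ω = 2πf = 1847 rad/s
X_L = ωL = 872 Ω
X_C = 1/(ωC) = 722 Ω
Net reactance X = X_L − X_C = 150 Ω
Z = j150 Ω
|Z| = √(0² + 150²) = 150 Ω
I = V/|Z| = 66/150 = 440 mA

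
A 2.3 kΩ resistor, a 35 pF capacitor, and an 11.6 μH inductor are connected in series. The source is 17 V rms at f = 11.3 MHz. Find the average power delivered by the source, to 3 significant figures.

122 mW

ω = 2πf = 7.1e+07 rad/s
X_L = ωL = 824 Ω
X_C = 1/(ωC) = 402 Ω
Net reactance X = X_L − X_C = 421 Ω
Z = 2300 + j421 Ω
|Z| = √(2300² + 421²) = 2340 Ω
∠Z = arctan(421/2300) = 10.4°
I = V/|Z| = 7.27 mA
P = VI cos φ = 17 × 0.00727 × cos(10.4°) = 122 mW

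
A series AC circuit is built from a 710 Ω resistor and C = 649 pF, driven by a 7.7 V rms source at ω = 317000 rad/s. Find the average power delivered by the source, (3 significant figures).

1.74 mW

X_C = 1/(ωC) = 4860 Ω
Z = 710 − j4860 Ω
|Z| = √(710² + 4860²) = 4910 Ω
∠Z = arctan(-4860/710) = -81.7°
I = V/|Z| = 1.57 mA
P = VI cos φ = 7.7 × 0.00157 × cos(-81.7°) = 1.74 mW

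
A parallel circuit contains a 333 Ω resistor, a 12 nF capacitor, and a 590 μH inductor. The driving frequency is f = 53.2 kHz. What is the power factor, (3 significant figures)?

ω = 2πf = 334300 rad/s
X_L = ωL = 197 Ω
X_C = 1/(ωC) = 249 Ω
Parallel: admittances add. Y = 1/R + 1/(jωL) + jωC
Y = (0.00300 − j0.00106) S
|Y| = 0.00318 S → |Z| = 1/|Y| = 314 Ω, ∠Z = −∠Y = 19.4°
cos φ = cos(19.4°) = 0.943

0.943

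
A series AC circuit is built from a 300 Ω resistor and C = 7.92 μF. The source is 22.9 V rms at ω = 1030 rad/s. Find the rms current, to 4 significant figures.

X_C = 1/(ωC) = 122.6 Ω
Z = 300.0 − j122.6 Ω
|Z| = √(300.0² + 122.6²) = 324.1 Ω
I = V/|Z| = 22.9/324.1 = 70.66 mA

70.66 mA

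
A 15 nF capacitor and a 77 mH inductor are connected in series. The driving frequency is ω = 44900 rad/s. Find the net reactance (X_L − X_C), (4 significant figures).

X_L = ωL = 3457 Ω
X_C = 1/(ωC) = 1485 Ω
X = 3457 − 1485 = 1973 Ω

1973 Ω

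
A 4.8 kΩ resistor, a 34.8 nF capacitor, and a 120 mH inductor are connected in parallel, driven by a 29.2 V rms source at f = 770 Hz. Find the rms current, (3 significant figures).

ω = 2πf = 4838 rad/s
X_L = ωL = 581 Ω
X_C = 1/(ωC) = 5940 Ω
Parallel: admittances add. Y = 1/R + 1/(jωL) + jωC
Y = (0.000208 − j0.00155) S
|Y| = 0.00157 S → |Z| = 1/|Y| = 638 Ω, ∠Z = −∠Y = 82.4°
I = V/|Z| = 29.2/638 = 45.8 mA

45.8 mA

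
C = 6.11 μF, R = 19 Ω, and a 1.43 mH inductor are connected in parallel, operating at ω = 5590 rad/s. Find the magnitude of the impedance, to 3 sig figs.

9.52 Ω

X_L = ωL = 7.99 Ω
X_C = 1/(ωC) = 29.3 Ω
Parallel: admittances add. Y = 1/R + 1/(jωL) + jωC
Y = (0.0526 − j0.0909) S
|Y| = 0.105 S → |Z| = 1/|Y| = 9.52 Ω, ∠Z = −∠Y = 59.9°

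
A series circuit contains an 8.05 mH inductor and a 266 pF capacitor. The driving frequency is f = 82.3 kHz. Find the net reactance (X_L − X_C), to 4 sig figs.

ω = 2πf = 517100 rad/s
X_L = ωL = 4163 Ω
X_C = 1/(ωC) = 7270 Ω
X = 4163 − 7270 = -3107 Ω

-3107 Ω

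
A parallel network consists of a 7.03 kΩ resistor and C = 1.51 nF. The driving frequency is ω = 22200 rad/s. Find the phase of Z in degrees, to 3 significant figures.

-13.3°

X_C = 1/(ωC) = 29800 Ω
Parallel: admittances add. Y = 1/R + jωC
Y = (0.000142 + j3.35e-05) S
|Y| = 0.000146 S → |Z| = 1/|Y| = 6840 Ω, ∠Z = −∠Y = -13.3°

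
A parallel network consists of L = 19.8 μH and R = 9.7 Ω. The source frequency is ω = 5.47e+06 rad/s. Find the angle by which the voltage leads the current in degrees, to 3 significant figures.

5.12°

X_L = ωL = 108 Ω
Parallel: admittances add. Y = 1/R + 1/(jωL)
Y = (0.103 − j0.00923) S
|Y| = 0.104 S → |Z| = 1/|Y| = 9.66 Ω, ∠Z = −∠Y = 5.12°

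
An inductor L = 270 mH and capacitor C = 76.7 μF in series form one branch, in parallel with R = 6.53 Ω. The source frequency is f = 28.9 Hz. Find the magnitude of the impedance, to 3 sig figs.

6.28 Ω

ω = 2πf = 181.6 rad/s
X_L = ωL = 49.0 Ω
X_C = 1/(ωC) = 71.8 Ω
Branch 1: Z₁ = R = 6.53 Ω
Branch 2 (series LC): Z₂ = j(X_L − X_C) = −j22.8 Ω
Parallel: Z = Z₁Z₂/(Z₁+Z₂), |Z| = 6.28 Ω, ∠Z = -16.0°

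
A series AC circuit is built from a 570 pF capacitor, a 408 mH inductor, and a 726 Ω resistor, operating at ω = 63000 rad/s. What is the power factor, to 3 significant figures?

X_L = ωL = 25700 Ω
X_C = 1/(ωC) = 27800 Ω
Net reactance X = X_L − X_C = -2140 Ω
Z = 726 − j2140 Ω
|Z| = √(726² + 2140²) = 2260 Ω
∠Z = arctan(-2140/726) = -71.3°
cos φ = cos(-71.3°) = 0.321

0.321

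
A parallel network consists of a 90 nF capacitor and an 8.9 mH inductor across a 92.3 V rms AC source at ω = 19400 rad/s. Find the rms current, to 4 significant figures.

373.4 mA

X_L = ωL = 172.7 Ω
X_C = 1/(ωC) = 572.7 Ω
Parallel: admittances add. Y = 1/(jωL) + jωC
Y = (0 − j0.004046) S
|Y| = 0.004046 S → |Z| = 1/|Y| = 247.2 Ω, ∠Z = −∠Y = 90.00°
I = V/|Z| = 92.3/247.2 = 373.4 mA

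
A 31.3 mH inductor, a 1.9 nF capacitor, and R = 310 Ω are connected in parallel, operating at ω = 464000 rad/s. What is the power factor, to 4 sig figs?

X_L = ωL = 14520 Ω
X_C = 1/(ωC) = 1134 Ω
Parallel: admittances add. Y = 1/R + 1/(jωL) + jωC
Y = (0.003226 + j0.0008127) S
|Y| = 0.003327 S → |Z| = 1/|Y| = 300.6 Ω, ∠Z = −∠Y = -14.14°
cos φ = cos(-14.14°) = 0.9697

0.9697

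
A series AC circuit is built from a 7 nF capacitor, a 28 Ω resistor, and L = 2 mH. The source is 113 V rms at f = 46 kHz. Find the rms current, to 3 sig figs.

1.28 A

ω = 2πf = 289000 rad/s
X_L = ωL = 578 Ω
X_C = 1/(ωC) = 494 Ω
Net reactance X = X_L − X_C = 83.8 Ω
Z = 28.0 + j83.8 Ω
|Z| = √(28.0² + 83.8²) = 88.3 Ω
I = V/|Z| = 113/88.3 = 1.28 A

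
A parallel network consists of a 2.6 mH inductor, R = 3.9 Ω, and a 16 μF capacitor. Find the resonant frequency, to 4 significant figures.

ω₀ = 1/√(LC) = 1/√(0.0026 × 1.6e-05) = 4903 rad/s
f₀ = ω₀/(2π) = 780.3 Hz

780.3 Hz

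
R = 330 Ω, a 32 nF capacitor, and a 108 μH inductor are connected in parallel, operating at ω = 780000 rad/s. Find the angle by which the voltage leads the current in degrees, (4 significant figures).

-76.96°

X_L = ωL = 84.24 Ω
X_C = 1/(ωC) = 40.06 Ω
Parallel: admittances add. Y = 1/R + 1/(jωL) + jωC
Y = (0.003030 + j0.01309) S
|Y| = 0.01344 S → |Z| = 1/|Y| = 74.43 Ω, ∠Z = −∠Y = -76.96°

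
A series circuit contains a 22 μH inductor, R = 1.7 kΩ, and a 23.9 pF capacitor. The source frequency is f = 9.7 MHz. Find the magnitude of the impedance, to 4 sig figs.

ω = 2πf = 6.095e+07 rad/s
X_L = ωL = 1341 Ω
X_C = 1/(ωC) = 686.5 Ω
Net reactance X = X_L − X_C = 654.3 Ω
Z = 1700 + j654.3 Ω
|Z| = √(1700² + 654.3²) = 1822 Ω

1822 Ω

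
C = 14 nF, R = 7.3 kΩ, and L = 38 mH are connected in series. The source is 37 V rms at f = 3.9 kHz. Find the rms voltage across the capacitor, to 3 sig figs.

14.3 V

ω = 2πf = 24500 rad/s
X_L = ωL = 931 Ω
X_C = 1/(ωC) = 2910 Ω
Net reactance X = X_L − X_C = -1980 Ω
Z = 7300 − j1980 Ω
|Z| = √(7300² + 1980²) = 7560 Ω
I = V/|Z| = 4.89 mA
V_C = I·|Z_C| = 0.00489 × 2910 = 14.3 V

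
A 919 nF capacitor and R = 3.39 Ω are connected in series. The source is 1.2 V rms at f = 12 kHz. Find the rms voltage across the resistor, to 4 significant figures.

0.2744 V

ω = 2πf = 75400 rad/s
X_C = 1/(ωC) = 14.43 Ω
Z = 3.390 − j14.43 Ω
|Z| = √(3.390² + 14.43²) = 14.82 Ω
I = V/|Z| = 80.95 mA
V_R = I·|Z_R| = 0.08095 × 3.390 = 0.2744 V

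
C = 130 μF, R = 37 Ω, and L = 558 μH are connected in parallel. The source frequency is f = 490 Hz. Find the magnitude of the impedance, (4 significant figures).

ω = 2πf = 3079 rad/s
X_L = ωL = 1.718 Ω
X_C = 1/(ωC) = 2.499 Ω
Parallel: admittances add. Y = 1/R + 1/(jωL) + jωC
Y = (0.02703 − j0.1819) S
|Y| = 0.1838 S → |Z| = 1/|Y| = 5.439 Ω, ∠Z = −∠Y = 81.55°

5.439 Ω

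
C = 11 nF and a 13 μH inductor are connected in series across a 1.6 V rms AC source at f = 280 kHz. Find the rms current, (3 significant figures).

ω = 2πf = 1.759e+06 rad/s
X_L = ωL = 22.9 Ω
X_C = 1/(ωC) = 51.7 Ω
Net reactance X = X_L − X_C = -28.8 Ω
Z = − j28.8 Ω
|Z| = √(0² + 28.8²) = 28.8 Ω
I = V/|Z| = 1.6/28.8 = 55.5 mA

55.5 mA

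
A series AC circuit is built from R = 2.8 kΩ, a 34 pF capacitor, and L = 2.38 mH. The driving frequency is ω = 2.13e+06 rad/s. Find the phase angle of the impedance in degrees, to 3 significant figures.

X_L = ωL = 5070 Ω
X_C = 1/(ωC) = 13800 Ω
Net reactance X = X_L − X_C = -8740 Ω
Z = 2800 − j8740 Ω
|Z| = √(2800² + 8740²) = 9180 Ω
∠Z = arctan(-8740/2800) = -72.2°

-72.2°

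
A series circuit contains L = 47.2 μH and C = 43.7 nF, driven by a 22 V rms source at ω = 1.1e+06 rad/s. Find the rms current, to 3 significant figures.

X_L = ωL = 51.9 Ω
X_C = 1/(ωC) = 20.8 Ω
Net reactance X = X_L − X_C = 31.1 Ω
Z = j31.1 Ω
|Z| = √(0² + 31.1²) = 31.1 Ω
I = V/|Z| = 22/31.1 = 707 mA

707 mA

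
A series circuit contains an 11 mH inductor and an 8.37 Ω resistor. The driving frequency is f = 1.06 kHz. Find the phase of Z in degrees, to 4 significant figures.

83.48°

ω = 2πf = 6660 rad/s
X_L = ωL = 73.26 Ω
Z = 8.370 + j73.26 Ω
|Z| = √(8.370² + 73.26²) = 73.74 Ω
∠Z = arctan(73.26/8.370) = 83.48°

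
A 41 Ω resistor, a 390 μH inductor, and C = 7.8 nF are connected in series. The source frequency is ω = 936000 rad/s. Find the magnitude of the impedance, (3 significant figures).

X_L = ωL = 365 Ω
X_C = 1/(ωC) = 137 Ω
Net reactance X = X_L − X_C = 228 Ω
Z = 41.0 + j228 Ω
|Z| = √(41.0² + 228²) = 232 Ω

232 Ω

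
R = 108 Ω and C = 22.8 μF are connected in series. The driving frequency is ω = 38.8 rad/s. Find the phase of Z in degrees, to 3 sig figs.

-84.5°

X_C = 1/(ωC) = 1130 Ω
Z = 108 − j1130 Ω
|Z| = √(108² + 1130²) = 1140 Ω
∠Z = arctan(-1130/108) = -84.5°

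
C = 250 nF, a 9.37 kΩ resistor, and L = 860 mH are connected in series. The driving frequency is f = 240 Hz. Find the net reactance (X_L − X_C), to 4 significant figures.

ω = 2πf = 1508 rad/s
X_L = ωL = 1297 Ω
X_C = 1/(ωC) = 2653 Ω
X = 1297 − 2653 = -1356 Ω

-1356 Ω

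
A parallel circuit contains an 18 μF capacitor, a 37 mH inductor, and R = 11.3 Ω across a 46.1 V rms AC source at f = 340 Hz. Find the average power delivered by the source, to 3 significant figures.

188 W

ω = 2πf = 2136 rad/s
X_L = ωL = 79.0 Ω
X_C = 1/(ωC) = 26.0 Ω
Parallel: admittances add. Y = 1/R + 1/(jωL) + jωC
Y = (0.0885 + j0.0258) S
|Y| = 0.0922 S → |Z| = 1/|Y| = 10.8 Ω, ∠Z = −∠Y = -16.3°
I = V/|Z| = 4.25 A
P = VI cos φ = 46.1 × 4.25 × cos(-16.3°) = 188 W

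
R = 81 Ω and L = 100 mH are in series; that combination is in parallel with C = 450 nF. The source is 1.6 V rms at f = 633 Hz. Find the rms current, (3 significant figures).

ω = 2πf = 3977 rad/s
X_L = ωL = 398 Ω
X_C = 1/(ωC) = 559 Ω
Branch 1 (R+jX_L): Z₁ = 81.0 + j398 Ω, |Z₁| = 406 Ω
Branch 2 (−jX_C): Z₂ = −j559 Ω
Parallel: Z = Z₁Z₂/(Z₁+Z₂), |Z| = 1260 Ω, ∠Z = 51.8°
I = V/|Z| = 1.6/1260 = 1.27 mA

1.27 mA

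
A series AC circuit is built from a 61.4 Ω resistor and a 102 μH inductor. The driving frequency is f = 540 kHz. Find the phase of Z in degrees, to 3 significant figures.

ω = 2πf = 3.393e+06 rad/s
X_L = ωL = 346 Ω
Z = 61.4 + j346 Ω
|Z| = √(61.4² + 346²) = 351 Ω
∠Z = arctan(346/61.4) = 79.9°

79.9°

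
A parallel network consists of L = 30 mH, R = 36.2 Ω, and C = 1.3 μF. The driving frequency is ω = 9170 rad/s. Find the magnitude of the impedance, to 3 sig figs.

X_L = ωL = 275 Ω
X_C = 1/(ωC) = 83.9 Ω
Parallel: admittances add. Y = 1/R + 1/(jωL) + jωC
Y = (0.0276 + j0.00829) S
|Y| = 0.0288 S → |Z| = 1/|Y| = 34.7 Ω, ∠Z = −∠Y = -16.7°

34.7 Ω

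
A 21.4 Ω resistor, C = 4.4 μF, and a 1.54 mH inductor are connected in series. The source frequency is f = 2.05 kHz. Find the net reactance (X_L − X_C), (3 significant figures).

ω = 2πf = 12880 rad/s
X_L = ωL = 19.8 Ω
X_C = 1/(ωC) = 17.6 Ω
X = 19.8 − 17.6 = 2.19 Ω

2.19 Ω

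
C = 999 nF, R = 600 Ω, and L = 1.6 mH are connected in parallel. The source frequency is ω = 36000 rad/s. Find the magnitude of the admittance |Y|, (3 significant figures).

X_L = ωL = 57.6 Ω
X_C = 1/(ωC) = 27.8 Ω
Parallel: admittances add. Y = 1/R + 1/(jωL) + jωC
Y = (0.00167 + j0.0186) S
|Y| = 0.0187 S → |Z| = 1/|Y| = 53.5 Ω, ∠Z = −∠Y = -84.9°

18.7 mS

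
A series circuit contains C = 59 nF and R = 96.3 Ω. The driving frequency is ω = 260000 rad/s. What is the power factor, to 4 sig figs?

X_C = 1/(ωC) = 65.19 Ω
Z = 96.30 − j65.19 Ω
|Z| = √(96.30² + 65.19²) = 116.3 Ω
∠Z = arctan(-65.19/96.30) = -34.10°
cos φ = cos(-34.10°) = 0.8281

0.8281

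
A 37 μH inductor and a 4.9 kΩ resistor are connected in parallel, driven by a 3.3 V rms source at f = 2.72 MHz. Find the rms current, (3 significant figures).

ω = 2πf = 1.709e+07 rad/s
X_L = ωL = 632 Ω
Parallel: admittances add. Y = 1/R + 1/(jωL)
Y = (0.000204 − j0.00158) S
|Y| = 0.00159 S → |Z| = 1/|Y| = 627 Ω, ∠Z = −∠Y = 82.6°
I = V/|Z| = 3.3/627 = 5.26 mA

5.26 mA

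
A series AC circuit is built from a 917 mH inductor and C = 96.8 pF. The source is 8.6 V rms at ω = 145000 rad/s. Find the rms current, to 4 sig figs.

X_L = ωL = 133000 Ω
X_C = 1/(ωC) = 71250 Ω
Net reactance X = X_L − X_C = 61720 Ω
Z = j61720 Ω
|Z| = √(0² + 61720²) = 61720 Ω
I = V/|Z| = 8.6/61720 = 139.3 μA

139.3 μA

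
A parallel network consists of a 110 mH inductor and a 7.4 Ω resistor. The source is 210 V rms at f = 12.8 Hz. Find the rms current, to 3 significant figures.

37.0 A

ω = 2πf = 80.42 rad/s
X_L = ωL = 8.85 Ω
Parallel: admittances add. Y = 1/R + 1/(jωL)
Y = (0.135 − j0.113) S
|Y| = 0.176 S → |Z| = 1/|Y| = 5.68 Ω, ∠Z = −∠Y = 39.9°
I = V/|Z| = 210/5.68 = 37.0 A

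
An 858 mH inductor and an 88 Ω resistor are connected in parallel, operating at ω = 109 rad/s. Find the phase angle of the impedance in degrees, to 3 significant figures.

X_L = ωL = 93.5 Ω
Parallel: admittances add. Y = 1/R + 1/(jωL)
Y = (0.0114 − j0.0107) S
|Y| = 0.0156 S → |Z| = 1/|Y| = 64.1 Ω, ∠Z = −∠Y = 43.3°

43.3°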